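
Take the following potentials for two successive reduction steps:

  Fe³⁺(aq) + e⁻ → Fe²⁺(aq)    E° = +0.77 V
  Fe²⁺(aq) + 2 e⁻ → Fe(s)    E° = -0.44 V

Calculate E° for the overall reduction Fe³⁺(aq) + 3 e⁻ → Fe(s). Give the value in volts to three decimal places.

-0.037 V

Since ΔG° = −nFE° is additive over sequential reductions, n₃E°₃ = n₁E°₁ + n₂E°₂.
E°₃ = (1×+0.77 + 2×-0.44) / 3 = (-0.110) / 3 = -0.037 V.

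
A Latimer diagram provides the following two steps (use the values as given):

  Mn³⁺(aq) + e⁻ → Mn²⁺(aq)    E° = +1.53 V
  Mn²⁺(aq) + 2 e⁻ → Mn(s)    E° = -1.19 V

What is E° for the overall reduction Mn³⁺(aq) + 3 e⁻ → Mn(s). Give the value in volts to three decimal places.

-0.283 V

Standard free energies of sequential steps add: ΔG°₃ = ΔG°₁ + ΔG°₂, so n₃E°₃ = n₁E°₁ + n₂E°₂.
E°₃ = (1×+1.53 + 2×-1.19) / 3 = (-0.850) / 3 = -0.283 V.
E° values themselves are not directly additive — weighting by electron count is essential.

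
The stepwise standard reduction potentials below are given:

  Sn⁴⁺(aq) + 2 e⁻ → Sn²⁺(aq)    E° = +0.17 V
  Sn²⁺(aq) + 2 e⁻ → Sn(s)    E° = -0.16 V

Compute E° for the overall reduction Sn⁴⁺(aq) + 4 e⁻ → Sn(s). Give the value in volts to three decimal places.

+0.005 V

Adding the free-energy changes (−nFE°) of the two steps gives −n₃FE°₃ = −n₁FE°₁ − n₂FE°₂.
E°₃ = (2×+0.17 + 2×-0.16) / 4 = (+0.020) / 4 = +0.005 V.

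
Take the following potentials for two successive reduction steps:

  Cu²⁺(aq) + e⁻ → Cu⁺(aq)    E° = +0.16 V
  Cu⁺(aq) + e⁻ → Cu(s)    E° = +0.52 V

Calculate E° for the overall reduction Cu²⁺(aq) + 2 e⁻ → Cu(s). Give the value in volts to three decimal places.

+0.340 V

Adding the free-energy changes (−nFE°) of the two steps gives −n₃FE°₃ = −n₁FE°₁ − n₂FE°₂.
E°₃ = (1×+0.16 + 1×+0.52) / 2 = (+0.680) / 2 = +0.340 V.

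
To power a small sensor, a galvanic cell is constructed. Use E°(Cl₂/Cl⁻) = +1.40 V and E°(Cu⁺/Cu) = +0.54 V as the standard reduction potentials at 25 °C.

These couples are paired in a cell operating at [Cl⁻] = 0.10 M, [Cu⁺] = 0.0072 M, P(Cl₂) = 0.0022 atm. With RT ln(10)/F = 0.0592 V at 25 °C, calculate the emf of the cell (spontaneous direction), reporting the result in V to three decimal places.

Cl₂/Cl⁻ is the cathode (higher E°), Cu⁺/Cu the anode: E°cell = +1.40 − (+0.54) = +0.86 V, n = 2.
Overall: Cl₂(g) + 2 Cu(s) → 2 Cl⁻(aq) + 2 Cu⁺(aq)
Q = [Cl⁻]^2·[Cu⁺]^2 / (P(Cl₂)); log Q = -3.628.
E = E° − (0.0592/n) log Q = +0.86 − (0.0592/2)(-3.628) = +0.967 V.

+0.967 V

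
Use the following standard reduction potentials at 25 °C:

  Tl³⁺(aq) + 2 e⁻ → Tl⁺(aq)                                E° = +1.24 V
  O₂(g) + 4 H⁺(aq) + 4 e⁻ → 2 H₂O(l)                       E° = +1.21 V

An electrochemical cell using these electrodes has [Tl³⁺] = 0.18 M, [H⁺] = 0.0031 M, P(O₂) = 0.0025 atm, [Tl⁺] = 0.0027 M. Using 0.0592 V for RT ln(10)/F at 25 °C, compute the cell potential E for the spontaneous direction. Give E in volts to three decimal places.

Tl³⁺/Tl⁺ is the cathode (higher E°), O₂/H₂O the anode: E°cell = +1.24 − (+1.21) = +0.03 V, n = 4.
Overall: 2 Tl³⁺(aq) + 2 H₂O(l) → 2 Tl⁺(aq) + O₂(g) + 4 H⁺(aq)
Q = [Tl⁺]^2·P(O₂)·[H⁺]^4 / ([Tl³⁺]^2); log Q = -16.284.
E = E° − (0.0592/n) log Q = +0.03 − (0.0592/4)(-16.284) = +0.271 V.

+0.271 V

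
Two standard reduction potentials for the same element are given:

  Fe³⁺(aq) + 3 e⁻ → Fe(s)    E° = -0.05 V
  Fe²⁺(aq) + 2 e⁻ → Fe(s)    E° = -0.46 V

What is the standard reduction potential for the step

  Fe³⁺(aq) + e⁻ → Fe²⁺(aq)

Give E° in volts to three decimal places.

+0.770 V

Sequential free energies add, so n₃E°₃ = n₁E°₁ + n₂E°₂.
With n₃ = 3, and the known step contributing 2×(-0.46) V, the unknown satisfies 1·E° = 3×(-0.05) − 2×(-0.46) = +0.770.
E° = +0.770 / 1 = +0.770 V.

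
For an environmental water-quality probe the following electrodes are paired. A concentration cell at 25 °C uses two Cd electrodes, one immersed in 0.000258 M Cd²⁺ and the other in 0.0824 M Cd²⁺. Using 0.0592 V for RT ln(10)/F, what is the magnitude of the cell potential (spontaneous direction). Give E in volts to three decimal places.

For a concentration cell E°cell = 0. The 0.0824 M side is the cathode (reduction is favoured where [Cd²⁺] is higher).
With n = 2, E = −(0.0592/2) log([Cd²⁺]ₐₙ/[Cd²⁺]꜀ₐₜ) = −(0.0592/2) log(0.000258/0.0824) = −(0.0592/2)(-2.504) = +0.074 V.

+0.074 V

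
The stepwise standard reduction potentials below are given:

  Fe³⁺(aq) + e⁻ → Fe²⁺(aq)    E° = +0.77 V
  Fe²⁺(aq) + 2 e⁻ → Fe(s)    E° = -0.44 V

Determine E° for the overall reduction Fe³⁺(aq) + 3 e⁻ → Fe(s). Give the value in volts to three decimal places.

Standard free energies of sequential steps add: ΔG°₃ = ΔG°₁ + ΔG°₂, so n₃E°₃ = n₁E°₁ + n₂E°₂.
E°₃ = (1×+0.77 + 2×-0.44) / 3 = (-0.110) / 3 = -0.037 V.

-0.037 V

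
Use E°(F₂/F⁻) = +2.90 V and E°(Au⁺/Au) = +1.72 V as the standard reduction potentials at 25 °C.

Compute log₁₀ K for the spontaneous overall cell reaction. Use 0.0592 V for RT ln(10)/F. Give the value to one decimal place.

39.9

Cathode: F₂/F⁻; anode: Au⁺/Au. E°cell = +1.18 V, n = 2.
log K = nE°cell / 0.0592 = (2)(+1.18) / 0.0592 = 39.9.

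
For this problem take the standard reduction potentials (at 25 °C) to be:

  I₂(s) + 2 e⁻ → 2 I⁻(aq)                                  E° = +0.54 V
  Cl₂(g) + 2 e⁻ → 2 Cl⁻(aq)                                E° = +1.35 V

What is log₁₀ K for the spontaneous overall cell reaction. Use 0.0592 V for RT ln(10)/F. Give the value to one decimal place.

Cathode: Cl₂/Cl⁻; anode: I₂/I⁻. E°cell = +0.81 V, n = 2.
log K = nE°cell / 0.0592 = (2)(+0.81) / 0.0592 = 27.4.

27.4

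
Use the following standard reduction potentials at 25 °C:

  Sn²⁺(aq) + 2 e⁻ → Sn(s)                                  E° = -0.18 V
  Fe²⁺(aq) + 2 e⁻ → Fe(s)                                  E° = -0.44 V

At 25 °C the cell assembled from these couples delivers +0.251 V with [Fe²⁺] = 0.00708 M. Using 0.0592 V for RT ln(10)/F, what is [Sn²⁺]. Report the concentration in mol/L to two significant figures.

0.0035 M

Sn²⁺/Sn is the cathode, Fe²⁺/Fe the anode: E°cell = +0.26 V, n = 2.
Overall reaction: Sn²⁺(aq) + Fe(s) → Sn(s) + Fe²⁺(aq); Q = [Fe²⁺]^1/[Sn²⁺]^1.
From E = E° − (0.0592/n) log Q: log Q = (E° − E)·n/0.0592 = (+0.26 − (+0.251))·2/0.0592 = 0.3041.
So 1·log[Sn²⁺] = 1·log(0.00708) − log Q = -2.1500 − (0.3041) = -2.4541; [Sn²⁺] = 10^(-2.4541) ≈ 0.0035 M.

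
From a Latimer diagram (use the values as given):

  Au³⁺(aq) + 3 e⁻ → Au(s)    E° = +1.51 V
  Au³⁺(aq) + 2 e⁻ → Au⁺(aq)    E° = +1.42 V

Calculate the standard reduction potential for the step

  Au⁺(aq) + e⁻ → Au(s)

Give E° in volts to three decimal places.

+1.690 V

Sequential free energies add, so n₃E°₃ = n₁E°₁ + n₂E°₂.
With n₃ = 3, and the known step contributing 2×(+1.42) V, the unknown satisfies 1·E° = 3×(+1.51) − 2×(+1.42) = +1.690.
E° = +1.690 / 1 = +1.690 V.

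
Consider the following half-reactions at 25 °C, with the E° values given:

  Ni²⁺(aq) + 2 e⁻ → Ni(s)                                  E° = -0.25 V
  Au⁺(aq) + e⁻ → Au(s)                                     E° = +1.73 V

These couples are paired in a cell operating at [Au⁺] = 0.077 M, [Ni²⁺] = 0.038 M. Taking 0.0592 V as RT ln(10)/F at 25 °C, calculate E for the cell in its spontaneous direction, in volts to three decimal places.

Au⁺/Au is the cathode (higher E°), Ni²⁺/Ni the anode: E°cell = +1.73 − (-0.25) = +1.98 V, n = 2.
Overall: 2 Au⁺(aq) + Ni(s) → 2 Au(s) + Ni²⁺(aq)
Q = [Ni²⁺] / ([Au⁺]^2); log Q = 0.807.
E = E° − (0.0592/n) log Q = +1.98 − (0.0592/2)(0.807) = +1.956 V.

+1.956 V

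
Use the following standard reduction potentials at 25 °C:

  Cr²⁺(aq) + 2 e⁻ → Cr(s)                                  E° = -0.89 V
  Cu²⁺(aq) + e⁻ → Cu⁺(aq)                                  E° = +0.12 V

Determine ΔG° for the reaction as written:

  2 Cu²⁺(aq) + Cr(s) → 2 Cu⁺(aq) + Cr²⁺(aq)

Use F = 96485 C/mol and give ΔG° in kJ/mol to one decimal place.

-194.9 kJ/mol

As written, Cu²⁺/Cu⁺ is reduced (cathode) and Cr²⁺/Cr is oxidised (anode), so E°cell = (+0.12) − (-0.89) = +1.01 V.
Balancing electrons gives n = 2.
ΔG° = −nFE° = −(2)(96485)(+1.01) = -194,900 J = -194.9 kJ/mol.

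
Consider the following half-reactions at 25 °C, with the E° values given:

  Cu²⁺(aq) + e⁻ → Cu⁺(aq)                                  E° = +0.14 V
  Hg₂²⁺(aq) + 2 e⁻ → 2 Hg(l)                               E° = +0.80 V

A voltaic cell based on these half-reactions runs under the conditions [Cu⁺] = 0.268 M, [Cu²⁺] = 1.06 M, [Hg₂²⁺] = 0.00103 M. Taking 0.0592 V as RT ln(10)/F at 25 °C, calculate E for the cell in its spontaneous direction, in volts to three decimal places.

+0.536 V

Hg₂²⁺/Hg is the cathode (higher E°), Cu²⁺/Cu⁺ the anode: E°cell = +0.80 − (+0.14) = +0.66 V, n = 2.
Overall: Hg₂²⁺(aq) + 2 Cu⁺(aq) → 2 Hg(l) + 2 Cu²⁺(aq)
Q = [Cu²⁺]^2 / ([Hg₂²⁺]·[Cu⁺]^2); log Q = 4.182.
E = E° − (0.0592/n) log Q = +0.66 − (0.0592/2)(4.182) = +0.536 V.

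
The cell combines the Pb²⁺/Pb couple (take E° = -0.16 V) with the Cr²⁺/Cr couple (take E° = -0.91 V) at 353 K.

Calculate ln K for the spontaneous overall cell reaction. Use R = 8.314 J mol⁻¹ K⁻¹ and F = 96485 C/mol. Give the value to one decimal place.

49.3

Cathode: Pb²⁺/Pb; anode: Cr²⁺/Cr. E°cell = (-0.16) − (-0.91) = +0.75 V, with n = 2.
ΔG° = −nFE° = −RT ln K, so ln K = nFE°/(RT) = (2)(96485)(+0.75) / ((8.314)(353)) = 49.314.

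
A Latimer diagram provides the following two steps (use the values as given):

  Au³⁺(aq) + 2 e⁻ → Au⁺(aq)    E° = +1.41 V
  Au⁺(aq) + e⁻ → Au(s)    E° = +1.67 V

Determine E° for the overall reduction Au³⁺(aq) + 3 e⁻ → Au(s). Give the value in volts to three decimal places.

+1.497 V

Adding the free-energy changes (−nFE°) of the two steps gives −n₃FE°₃ = −n₁FE°₁ − n₂FE°₂.
E°₃ = (2×+1.41 + 1×+1.67) / 3 = (+4.490) / 3 = +1.497 V.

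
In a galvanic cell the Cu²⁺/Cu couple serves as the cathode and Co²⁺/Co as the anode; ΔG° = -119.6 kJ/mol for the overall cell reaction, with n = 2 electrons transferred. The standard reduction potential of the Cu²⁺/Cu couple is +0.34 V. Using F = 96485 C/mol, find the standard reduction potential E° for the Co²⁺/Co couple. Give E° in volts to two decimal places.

-0.28 V

E°cell = −ΔG°/(nF) = −(-119.6×10³)/((2)(96485)) = +0.620 V.
Since Cu²⁺/Cu is the cathode and Co²⁺/Co the anode, E°cell = E°(Cu²⁺/Cu) − E°(Co²⁺/Co).
So E°(Co²⁺/Co) = E°(Cu²⁺/Cu) − E°cell = (+0.34) − (+0.620) = -0.28 V.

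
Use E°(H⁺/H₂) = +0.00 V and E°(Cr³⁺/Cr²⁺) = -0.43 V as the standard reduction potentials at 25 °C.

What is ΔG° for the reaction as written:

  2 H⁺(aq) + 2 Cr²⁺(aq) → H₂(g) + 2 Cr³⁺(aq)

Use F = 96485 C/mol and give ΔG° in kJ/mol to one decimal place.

-83.0 kJ/mol

As written, H⁺/H₂ is reduced (cathode) and Cr³⁺/Cr²⁺ is oxidised (anode), so E°cell = (+0.00) − (-0.43) = +0.43 V.
Balancing electrons gives n = 2.
ΔG° = −nFE° = −(2)(96485)(+0.43) = -82,977 J = -83.0 kJ/mol.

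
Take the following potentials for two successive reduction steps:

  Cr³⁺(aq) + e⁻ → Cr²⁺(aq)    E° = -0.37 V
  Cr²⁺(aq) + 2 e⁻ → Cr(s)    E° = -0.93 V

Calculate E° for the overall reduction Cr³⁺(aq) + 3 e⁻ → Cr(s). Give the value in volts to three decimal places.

Since ΔG° = −nFE° is additive over sequential reductions, n₃E°₃ = n₁E°₁ + n₂E°₂.
E°₃ = (1×-0.37 + 2×-0.93) / 3 = (-2.230) / 3 = -0.743 V.
Simply averaging or adding the two E° values would be wrong; the electron-weighted sum is required.

-0.743 V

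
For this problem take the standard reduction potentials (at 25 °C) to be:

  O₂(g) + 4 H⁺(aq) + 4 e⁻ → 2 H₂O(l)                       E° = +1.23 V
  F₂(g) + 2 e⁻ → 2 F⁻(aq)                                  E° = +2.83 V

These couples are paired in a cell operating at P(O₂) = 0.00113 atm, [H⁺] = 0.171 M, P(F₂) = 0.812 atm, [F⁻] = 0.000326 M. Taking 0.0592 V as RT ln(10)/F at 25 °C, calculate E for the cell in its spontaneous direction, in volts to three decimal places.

F₂/F⁻ is the cathode (higher E°), O₂/H₂O the anode: E°cell = +2.83 − (+1.23) = +1.60 V, n = 4.
Overall: 2 F₂(g) + 2 H₂O(l) → 4 F⁻(aq) + O₂(g) + 4 H⁺(aq)
Q = [F⁻]^4·P(O₂)·[H⁺]^4 / (P(F₂)^2); log Q = -19.781.
E = E° − (0.0592/n) log Q = +1.60 − (0.0592/4)(-19.781) = +1.893 V.

+1.893 V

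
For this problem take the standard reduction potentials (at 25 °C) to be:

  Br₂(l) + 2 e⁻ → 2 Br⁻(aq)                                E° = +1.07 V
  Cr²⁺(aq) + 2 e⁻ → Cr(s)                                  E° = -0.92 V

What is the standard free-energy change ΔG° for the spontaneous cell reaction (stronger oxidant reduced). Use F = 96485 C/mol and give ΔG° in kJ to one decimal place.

-384.0 kJ

Br₂/Br⁻ (E° = +1.07 V) is the cathode; Cr²⁺/Cr (E° = -0.92 V) is the anode, so E°cell = +1.99 V.
Balancing electrons gives n = 2 (lcm of 2 and 2).
ΔG° = −nFE° = −(2)(96485)(+1.99) = -384,010 J = -384.0 kJ.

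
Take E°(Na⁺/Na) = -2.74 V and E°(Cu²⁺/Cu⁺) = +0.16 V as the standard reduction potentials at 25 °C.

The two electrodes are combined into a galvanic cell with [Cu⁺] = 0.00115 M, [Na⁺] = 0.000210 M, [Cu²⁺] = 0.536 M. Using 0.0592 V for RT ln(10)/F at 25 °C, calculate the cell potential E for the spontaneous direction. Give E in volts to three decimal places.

Cu²⁺/Cu⁺ is the cathode (higher E°), Na⁺/Na the anode: E°cell = +0.16 − (-2.74) = +2.90 V, n = 1.
Overall: Cu²⁺(aq) + Na(s) → Cu⁺(aq) + Na⁺(aq)
Q = [Cu⁺]·[Na⁺] / ([Cu²⁺]); log Q = -6.346.
E = E° − (0.0592/n) log Q = +2.90 − (0.0592/1)(-6.346) = +3.276 V.

+3.276 V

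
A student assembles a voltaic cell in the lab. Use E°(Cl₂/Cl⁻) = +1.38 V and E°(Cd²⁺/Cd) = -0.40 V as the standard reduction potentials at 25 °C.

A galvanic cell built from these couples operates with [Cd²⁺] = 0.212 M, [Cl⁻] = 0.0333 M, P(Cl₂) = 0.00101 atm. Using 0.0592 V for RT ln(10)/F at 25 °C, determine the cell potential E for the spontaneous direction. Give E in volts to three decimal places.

+1.799 V

Cl₂/Cl⁻ is the cathode (higher E°), Cd²⁺/Cd the anode: E°cell = +1.38 − (-0.40) = +1.78 V, n = 2.
Overall: Cl₂(g) + Cd(s) → 2 Cl⁻(aq) + Cd²⁺(aq)
Q = [Cl⁻]^2·[Cd²⁺] / (P(Cl₂)); log Q = -0.633.
E = E° − (0.0592/n) log Q = +1.78 − (0.0592/2)(-0.633) = +1.799 V.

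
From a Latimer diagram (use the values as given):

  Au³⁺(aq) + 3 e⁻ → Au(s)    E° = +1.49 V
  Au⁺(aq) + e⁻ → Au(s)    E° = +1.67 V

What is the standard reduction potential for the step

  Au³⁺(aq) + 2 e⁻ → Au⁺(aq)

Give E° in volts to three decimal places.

+1.400 V

Sequential free energies add, so n₃E°₃ = n₁E°₁ + n₂E°₂.
With n₃ = 3, and the known step contributing 1×(+1.67) V, the unknown satisfies 2·E° = 3×(+1.49) − 1×(+1.67) = +2.800.
E° = +2.800 / 2 = +1.400 V.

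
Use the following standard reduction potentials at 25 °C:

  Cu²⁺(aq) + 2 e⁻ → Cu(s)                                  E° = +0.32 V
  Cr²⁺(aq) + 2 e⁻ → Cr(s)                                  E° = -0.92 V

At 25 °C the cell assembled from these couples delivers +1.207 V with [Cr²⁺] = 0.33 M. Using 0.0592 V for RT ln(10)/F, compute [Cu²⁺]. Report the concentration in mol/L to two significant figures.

Cu²⁺/Cu is the cathode, Cr²⁺/Cr the anode: E°cell = +1.24 V, n = 2.
Overall reaction: Cu²⁺(aq) + Cr(s) → Cu(s) + Cr²⁺(aq); Q = [Cr²⁺]^1/[Cu²⁺]^1.
From E = E° − (0.0592/n) log Q: log Q = (E° − E)·n/0.0592 = (+1.24 − (+1.207))·2/0.0592 = 1.1149.
So 1·log[Cu²⁺] = 1·log(0.33) − log Q = -0.4815 − (1.1149) = -1.5964; [Cu²⁺] = 10^(-1.5964) ≈ 0.025 M.

0.025 M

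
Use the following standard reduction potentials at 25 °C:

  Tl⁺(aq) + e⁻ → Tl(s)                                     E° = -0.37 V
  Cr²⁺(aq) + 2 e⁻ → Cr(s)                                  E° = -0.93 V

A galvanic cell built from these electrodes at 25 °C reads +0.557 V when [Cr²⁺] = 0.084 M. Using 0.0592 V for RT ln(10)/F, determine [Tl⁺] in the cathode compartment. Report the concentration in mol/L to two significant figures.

Tl⁺/Tl is the cathode, Cr²⁺/Cr the anode: E°cell = +0.56 V, n = 2.
Overall reaction: 2 Tl⁺(aq) + Cr(s) → 2 Tl(s) + Cr²⁺(aq); Q = [Cr²⁺]^1/[Tl⁺]^2.
From E = E° − (0.0592/n) log Q: log Q = (E° − E)·n/0.0592 = (+0.56 − (+0.557))·2/0.0592 = 0.1014.
So 2·log[Tl⁺] = 1·log(0.084) − log Q = -1.0757 − (0.1014) = -1.1771; log[Tl⁺] = -1.1771 / 2 = -0.5886; [Tl⁺] = 10^(-0.5886) ≈ 0.26 M.

0.26 M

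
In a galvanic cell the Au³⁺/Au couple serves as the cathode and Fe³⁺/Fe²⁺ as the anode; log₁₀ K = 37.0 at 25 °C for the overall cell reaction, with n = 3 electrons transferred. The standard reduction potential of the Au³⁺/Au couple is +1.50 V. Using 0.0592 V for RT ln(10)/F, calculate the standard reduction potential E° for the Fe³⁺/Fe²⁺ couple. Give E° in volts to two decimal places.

E°cell = (0.0592/n)·log K = (0.0592/3)(37.0) = +0.730 V.
Since Au³⁺/Au is the cathode and Fe³⁺/Fe²⁺ the anode, E°cell = E°(Au³⁺/Au) − E°(Fe³⁺/Fe²⁺).
So E°(Fe³⁺/Fe²⁺) = E°(Au³⁺/Au) − E°cell = (+1.50) − (+0.730) = +0.77 V.

+0.77 V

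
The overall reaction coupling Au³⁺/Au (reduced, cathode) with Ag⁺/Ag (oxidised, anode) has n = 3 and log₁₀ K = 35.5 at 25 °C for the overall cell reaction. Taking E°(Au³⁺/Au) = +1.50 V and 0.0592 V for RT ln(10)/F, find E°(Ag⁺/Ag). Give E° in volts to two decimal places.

+0.80 V

E°cell = (0.0592/n)·log K = (0.0592/3)(35.5) = +0.701 V.
Since Au³⁺/Au is the cathode and Ag⁺/Ag the anode, E°cell = E°(Au³⁺/Au) − E°(Ag⁺/Ag).
So E°(Ag⁺/Ag) = E°(Au³⁺/Au) − E°cell = (+1.50) − (+0.701) = +0.80 V.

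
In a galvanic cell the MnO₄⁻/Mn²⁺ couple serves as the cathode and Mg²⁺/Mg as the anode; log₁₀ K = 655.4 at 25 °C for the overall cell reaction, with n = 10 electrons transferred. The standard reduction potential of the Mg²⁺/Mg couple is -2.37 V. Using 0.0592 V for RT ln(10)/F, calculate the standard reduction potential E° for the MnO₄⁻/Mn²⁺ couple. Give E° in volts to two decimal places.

E°cell = (0.0592/n)·log K = (0.0592/10)(655.4) = +3.880 V.
Since MnO₄⁻/Mn²⁺ is the cathode and Mg²⁺/Mg the anode, E°cell = E°(MnO₄⁻/Mn²⁺) − E°(Mg²⁺/Mg).
So E°(MnO₄⁻/Mn²⁺) = E°cell + E°(Mg²⁺/Mg) = +3.880 + (-2.37) = +1.51 V.

+1.51 V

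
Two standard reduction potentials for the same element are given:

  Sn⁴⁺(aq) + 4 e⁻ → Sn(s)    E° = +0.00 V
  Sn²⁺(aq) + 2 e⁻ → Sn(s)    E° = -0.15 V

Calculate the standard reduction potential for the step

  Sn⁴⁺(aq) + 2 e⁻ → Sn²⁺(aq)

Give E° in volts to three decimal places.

+0.150 V

Sequential free energies add, so n₃E°₃ = n₁E°₁ + n₂E°₂.
With n₃ = 4, and the known step contributing 2×(-0.15) V, the unknown satisfies 2·E° = 4×(+0.00) − 2×(-0.15) = +0.300.
E° = +0.300 / 2 = +0.150 V.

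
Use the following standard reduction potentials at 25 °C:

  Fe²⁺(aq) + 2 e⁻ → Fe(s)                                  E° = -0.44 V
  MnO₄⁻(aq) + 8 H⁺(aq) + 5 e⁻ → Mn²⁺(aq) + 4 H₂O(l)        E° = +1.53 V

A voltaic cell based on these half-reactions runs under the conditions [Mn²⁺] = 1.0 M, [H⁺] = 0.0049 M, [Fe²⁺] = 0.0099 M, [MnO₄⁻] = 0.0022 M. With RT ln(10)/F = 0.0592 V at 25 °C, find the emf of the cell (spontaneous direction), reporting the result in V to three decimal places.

MnO₄⁻/Mn²⁺ is the cathode (higher E°), Fe²⁺/Fe the anode: E°cell = +1.53 − (-0.44) = +1.97 V, n = 10.
Overall: 2 MnO₄⁻(aq) + 16 H⁺(aq) + 5 Fe(s) → 2 Mn²⁺(aq) + 8 H₂O(l) + 5 Fe²⁺(aq)
Q = [Mn²⁺]^2·[Fe²⁺]^5 / ([MnO₄⁻]^2·[H⁺]^16); log Q = 32.250.
E = E° − (0.0592/n) log Q = +1.97 − (0.0592/10)(32.250) = +1.779 V.

+1.779 V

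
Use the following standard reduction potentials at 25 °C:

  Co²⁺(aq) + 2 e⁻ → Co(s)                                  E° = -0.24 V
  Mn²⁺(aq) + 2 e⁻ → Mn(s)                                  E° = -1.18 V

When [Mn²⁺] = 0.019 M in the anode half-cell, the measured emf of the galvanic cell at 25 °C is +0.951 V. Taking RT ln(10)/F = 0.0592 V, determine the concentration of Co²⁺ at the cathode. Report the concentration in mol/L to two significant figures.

Co²⁺/Co is the cathode, Mn²⁺/Mn the anode: E°cell = +0.94 V, n = 2.
Overall reaction: Co²⁺(aq) + Mn(s) → Co(s) + Mn²⁺(aq); Q = [Mn²⁺]^1/[Co²⁺]^1.
From E = E° − (0.0592/n) log Q: log Q = (E° − E)·n/0.0592 = (+0.94 − (+0.951))·2/0.0592 = -0.3716.
So 1·log[Co²⁺] = 1·log(0.019) − log Q = -1.7212 − (-0.3716) = -1.3496; [Co²⁺] = 10^(-1.3496) ≈ 0.045 M.

0.045 M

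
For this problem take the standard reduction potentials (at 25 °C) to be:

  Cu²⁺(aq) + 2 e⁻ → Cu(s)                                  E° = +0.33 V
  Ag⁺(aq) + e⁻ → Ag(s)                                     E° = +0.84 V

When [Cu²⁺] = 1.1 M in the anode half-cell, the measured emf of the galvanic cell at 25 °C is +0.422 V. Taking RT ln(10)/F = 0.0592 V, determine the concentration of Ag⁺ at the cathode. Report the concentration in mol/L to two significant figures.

0.034 M

Ag⁺/Ag is the cathode, Cu²⁺/Cu the anode: E°cell = +0.51 V, n = 2.
Overall reaction: 2 Ag⁺(aq) + Cu(s) → 2 Ag(s) + Cu²⁺(aq); Q = [Cu²⁺]^1/[Ag⁺]^2.
From E = E° − (0.0592/n) log Q: log Q = (E° − E)·n/0.0592 = (+0.51 − (+0.422))·2/0.0592 = 2.9730.
So 2·log[Ag⁺] = 1·log(1.1) − log Q = 0.0414 − (2.9730) = -2.9316; log[Ag⁺] = -2.9316 / 2 = -1.4658; [Ag⁺] = 10^(-1.4658) ≈ 0.034 M.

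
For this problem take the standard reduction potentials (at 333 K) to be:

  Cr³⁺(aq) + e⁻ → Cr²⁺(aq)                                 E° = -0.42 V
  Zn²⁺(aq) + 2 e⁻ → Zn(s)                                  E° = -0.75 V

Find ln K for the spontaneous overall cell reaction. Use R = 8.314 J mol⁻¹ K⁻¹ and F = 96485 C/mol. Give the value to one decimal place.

23.0

Cathode: Cr³⁺/Cr²⁺; anode: Zn²⁺/Zn. E°cell = (-0.42) − (-0.75) = +0.33 V, with n = 2.
ΔG° = −nFE° = −RT ln K, so ln K = nFE°/(RT) = (2)(96485)(+0.33) / ((8.314)(333)) = 23.001.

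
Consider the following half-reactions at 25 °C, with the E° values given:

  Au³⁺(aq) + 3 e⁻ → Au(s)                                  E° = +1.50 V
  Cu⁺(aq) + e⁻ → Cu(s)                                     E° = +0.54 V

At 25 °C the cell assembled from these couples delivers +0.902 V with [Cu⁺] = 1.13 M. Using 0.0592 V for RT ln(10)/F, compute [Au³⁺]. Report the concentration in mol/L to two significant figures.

Au³⁺/Au is the cathode, Cu⁺/Cu the anode: E°cell = +0.96 V, n = 3.
Overall reaction: Au³⁺(aq) + 3 Cu(s) → Au(s) + 3 Cu⁺(aq); Q = [Cu⁺]^3/[Au³⁺]^1.
From E = E° − (0.0592/n) log Q: log Q = (E° − E)·n/0.0592 = (+0.96 − (+0.902))·3/0.0592 = 2.9392.
So 1·log[Au³⁺] = 3·log(1.13) − log Q = 0.1592 − (2.9392) = -2.7800; [Au³⁺] = 10^(-2.7800) ≈ 0.0017 M.

0.0017 M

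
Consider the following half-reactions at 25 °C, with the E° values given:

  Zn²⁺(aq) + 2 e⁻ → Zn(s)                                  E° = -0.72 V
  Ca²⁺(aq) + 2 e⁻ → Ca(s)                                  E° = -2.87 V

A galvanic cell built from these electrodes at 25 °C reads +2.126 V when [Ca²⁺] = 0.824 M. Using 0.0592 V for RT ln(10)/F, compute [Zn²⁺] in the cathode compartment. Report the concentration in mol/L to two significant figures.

Zn²⁺/Zn is the cathode, Ca²⁺/Ca the anode: E°cell = +2.15 V, n = 2.
Overall reaction: Zn²⁺(aq) + Ca(s) → Zn(s) + Ca²⁺(aq); Q = [Ca²⁺]^1/[Zn²⁺]^1.
From E = E° − (0.0592/n) log Q: log Q = (E° − E)·n/0.0592 = (+2.15 − (+2.126))·2/0.0592 = 0.8108.
So 1·log[Zn²⁺] = 1·log(0.824) − log Q = -0.0841 − (0.8108) = -0.8949; [Zn²⁺] = 10^(-0.8949) ≈ 0.13 M.

0.13 M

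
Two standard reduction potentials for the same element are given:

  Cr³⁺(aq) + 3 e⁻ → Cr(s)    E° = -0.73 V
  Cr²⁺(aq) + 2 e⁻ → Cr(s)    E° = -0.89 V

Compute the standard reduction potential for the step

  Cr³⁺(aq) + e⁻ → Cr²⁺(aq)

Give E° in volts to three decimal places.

-0.410 V

Sequential free energies add, so n₃E°₃ = n₁E°₁ + n₂E°₂.
With n₃ = 3, and the known step contributing 2×(-0.89) V, the unknown satisfies 1·E° = 3×(-0.73) − 2×(-0.89) = -0.410.
E° = -0.410 / 1 = -0.410 V.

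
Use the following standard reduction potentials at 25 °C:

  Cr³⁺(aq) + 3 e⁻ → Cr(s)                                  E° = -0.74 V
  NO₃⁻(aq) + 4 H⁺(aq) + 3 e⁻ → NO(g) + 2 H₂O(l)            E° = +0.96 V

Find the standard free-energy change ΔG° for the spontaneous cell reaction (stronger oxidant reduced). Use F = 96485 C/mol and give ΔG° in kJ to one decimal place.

-492.1 kJ

NO₃⁻/NO (E° = +0.96 V) is the cathode; Cr³⁺/Cr (E° = -0.74 V) is the anode, so E°cell = +1.70 V.
Balancing electrons gives n = 3 (lcm of 3 and 3).
ΔG° = −nFE° = −(3)(96485)(+1.70) = -492,074 J = -492.1 kJ.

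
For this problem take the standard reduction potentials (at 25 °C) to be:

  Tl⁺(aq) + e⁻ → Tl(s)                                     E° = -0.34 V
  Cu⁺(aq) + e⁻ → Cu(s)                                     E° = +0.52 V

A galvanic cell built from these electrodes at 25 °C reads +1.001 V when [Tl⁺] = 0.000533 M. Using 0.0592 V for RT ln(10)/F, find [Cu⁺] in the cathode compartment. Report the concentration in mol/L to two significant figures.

Cu⁺/Cu is the cathode, Tl⁺/Tl the anode: E°cell = +0.86 V, n = 1.
Overall reaction: Cu⁺(aq) + Tl(s) → Cu(s) + Tl⁺(aq); Q = [Tl⁺]^1/[Cu⁺]^1.
From E = E° − (0.0592/n) log Q: log Q = (E° − E)·n/0.0592 = (+0.86 − (+1.001))·1/0.0592 = -2.3818.
So 1·log[Cu⁺] = 1·log(0.000533) − log Q = -3.2733 − (-2.3818) = -0.8915; [Cu⁺] = 10^(-0.8915) ≈ 0.13 M.

0.13 M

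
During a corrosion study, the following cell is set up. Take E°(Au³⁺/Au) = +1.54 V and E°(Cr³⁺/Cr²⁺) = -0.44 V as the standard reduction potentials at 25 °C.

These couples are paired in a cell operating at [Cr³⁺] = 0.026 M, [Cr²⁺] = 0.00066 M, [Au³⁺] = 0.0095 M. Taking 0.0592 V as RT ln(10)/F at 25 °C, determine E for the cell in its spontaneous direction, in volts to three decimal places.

Au³⁺/Au is the cathode (higher E°), Cr³⁺/Cr²⁺ the anode: E°cell = +1.54 − (-0.44) = +1.98 V, n = 3.
Overall: Au³⁺(aq) + 3 Cr²⁺(aq) → Au(s) + 3 Cr³⁺(aq)
Q = [Cr³⁺]^3 / ([Au³⁺]·[Cr²⁺]^3); log Q = 6.809.
E = E° − (0.0592/n) log Q = +1.98 − (0.0592/3)(6.809) = +1.846 V.

+1.846 V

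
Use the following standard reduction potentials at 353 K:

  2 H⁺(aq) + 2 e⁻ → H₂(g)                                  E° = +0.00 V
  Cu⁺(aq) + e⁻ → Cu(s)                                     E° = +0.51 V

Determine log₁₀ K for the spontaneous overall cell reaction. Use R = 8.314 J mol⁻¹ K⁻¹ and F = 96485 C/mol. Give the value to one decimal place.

14.6

Cathode: Cu⁺/Cu; anode: H⁺/H₂. E°cell = (+0.51) − (+0.00) = +0.51 V, with n = 2.
ΔG° = −nFE° = −RT ln K, so ln K = nFE°/(RT) = (2)(96485)(+0.51) / ((8.314)(353)) = 33.533.
log₁₀ K = 33.533 / ln 10 = 14.6.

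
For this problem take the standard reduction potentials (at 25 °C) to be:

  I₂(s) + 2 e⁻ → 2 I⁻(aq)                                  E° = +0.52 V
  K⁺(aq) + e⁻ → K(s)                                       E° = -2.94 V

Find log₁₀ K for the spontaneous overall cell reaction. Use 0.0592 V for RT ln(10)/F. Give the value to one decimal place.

Cathode: I₂/I⁻; anode: K⁺/K. E°cell = +3.46 V, n = 2.
log K = nE°cell / 0.0592 = (2)(+3.46) / 0.0592 = 116.9.

116.9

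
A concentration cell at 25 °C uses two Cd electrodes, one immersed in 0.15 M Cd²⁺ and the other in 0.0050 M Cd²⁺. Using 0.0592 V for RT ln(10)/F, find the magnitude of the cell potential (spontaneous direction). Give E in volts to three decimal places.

For a concentration cell E°cell = 0. The 0.15 M side is the cathode (reduction is favoured where [Cd²⁺] is higher).
With n = 2, E = −(0.0592/2) log([Cd²⁺]ₐₙ/[Cd²⁺]꜀ₐₜ) = −(0.0592/2) log(0.005/0.15) = −(0.0592/2)(-1.477) = +0.044 V.

+0.044 V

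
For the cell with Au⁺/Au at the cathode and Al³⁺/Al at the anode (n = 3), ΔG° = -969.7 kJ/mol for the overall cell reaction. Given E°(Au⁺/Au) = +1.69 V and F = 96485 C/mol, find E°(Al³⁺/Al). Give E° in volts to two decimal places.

E°cell = −ΔG°/(nF) = −(-969.7×10³)/((3)(96485)) = +3.350 V.
Since Au⁺/Au is the cathode and Al³⁺/Al the anode, E°cell = E°(Au⁺/Au) − E°(Al³⁺/Al).
So E°(Al³⁺/Al) = E°(Au⁺/Au) − E°cell = (+1.69) − (+3.350) = -1.66 V.

-1.66 V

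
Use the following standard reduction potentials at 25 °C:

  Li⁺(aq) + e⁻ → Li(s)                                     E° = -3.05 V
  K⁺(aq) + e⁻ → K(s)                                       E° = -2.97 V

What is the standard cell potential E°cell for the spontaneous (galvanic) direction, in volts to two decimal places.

+0.08 V

The K⁺/K couple has the higher reduction potential, so it is the cathode; Li⁺/Li is oxidised at the anode.
E°cell = E°(cathode) − E°(anode) = (-2.97) − (-3.05) = +0.08 V.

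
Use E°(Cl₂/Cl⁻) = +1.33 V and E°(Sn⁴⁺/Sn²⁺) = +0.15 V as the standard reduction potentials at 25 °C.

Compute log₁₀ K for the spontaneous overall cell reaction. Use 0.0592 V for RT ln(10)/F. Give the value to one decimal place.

Cathode: Cl₂/Cl⁻; anode: Sn⁴⁺/Sn²⁺. E°cell = +1.18 V, n = 2.
log K = nE°cell / 0.0592 = (2)(+1.18) / 0.0592 = 39.9.

39.9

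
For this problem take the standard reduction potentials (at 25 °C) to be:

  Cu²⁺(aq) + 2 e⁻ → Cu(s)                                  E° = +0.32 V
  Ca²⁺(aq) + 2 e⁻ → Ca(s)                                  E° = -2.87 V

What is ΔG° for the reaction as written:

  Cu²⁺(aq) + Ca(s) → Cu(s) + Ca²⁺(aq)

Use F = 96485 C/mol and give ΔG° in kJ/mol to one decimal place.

-615.6 kJ/mol

As written, Cu²⁺/Cu is reduced (cathode) and Ca²⁺/Ca is oxidised (anode), so E°cell = (+0.32) − (-2.87) = +3.19 V.
Balancing electrons gives n = 2.
ΔG° = −nFE° = −(2)(96485)(+3.19) = -615,574 J = -615.6 kJ/mol.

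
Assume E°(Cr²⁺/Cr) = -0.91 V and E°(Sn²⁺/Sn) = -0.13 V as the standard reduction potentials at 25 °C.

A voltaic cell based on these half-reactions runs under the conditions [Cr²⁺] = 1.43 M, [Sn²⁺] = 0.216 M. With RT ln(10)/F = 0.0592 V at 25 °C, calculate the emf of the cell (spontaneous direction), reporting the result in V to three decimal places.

+0.756 V

Sn²⁺/Sn is the cathode (higher E°), Cr²⁺/Cr the anode: E°cell = -0.13 − (-0.91) = +0.78 V, n = 2.
Overall: Sn²⁺(aq) + Cr(s) → Sn(s) + Cr²⁺(aq)
Q = [Cr²⁺] / ([Sn²⁺]); log Q = 0.821.
E = E° − (0.0592/n) log Q = +0.78 − (0.0592/2)(0.821) = +0.756 V.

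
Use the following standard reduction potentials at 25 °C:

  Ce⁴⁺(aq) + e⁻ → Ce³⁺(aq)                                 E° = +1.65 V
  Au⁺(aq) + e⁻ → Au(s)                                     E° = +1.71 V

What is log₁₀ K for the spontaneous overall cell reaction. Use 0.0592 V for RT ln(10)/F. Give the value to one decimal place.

Cathode: Au⁺/Au; anode: Ce⁴⁺/Ce³⁺. E°cell = +0.06 V, n = 1.
log K = nE°cell / 0.0592 = (1)(+0.06) / 0.0592 = 1.0.

1.0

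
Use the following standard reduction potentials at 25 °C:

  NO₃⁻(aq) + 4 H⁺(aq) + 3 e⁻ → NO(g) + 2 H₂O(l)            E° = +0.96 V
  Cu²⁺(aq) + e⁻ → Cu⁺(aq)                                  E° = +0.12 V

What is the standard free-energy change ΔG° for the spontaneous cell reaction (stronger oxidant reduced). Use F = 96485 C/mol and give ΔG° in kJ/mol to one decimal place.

NO₃⁻/NO (E° = +0.96 V) is the cathode; Cu²⁺/Cu⁺ (E° = +0.12 V) is the anode, so E°cell = +0.84 V.
Balancing electrons gives n = 3 (lcm of 3 and 1).
ΔG° = −nFE° = −(3)(96485)(+0.84) = -243,142 J = -243.1 kJ/mol.

-243.1 kJ/mol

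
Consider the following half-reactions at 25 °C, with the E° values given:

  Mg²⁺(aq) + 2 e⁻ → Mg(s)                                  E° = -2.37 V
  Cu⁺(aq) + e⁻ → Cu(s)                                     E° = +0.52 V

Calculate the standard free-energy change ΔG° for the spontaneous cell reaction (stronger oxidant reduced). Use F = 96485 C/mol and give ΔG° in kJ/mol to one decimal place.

Cu⁺/Cu (E° = +0.52 V) is the cathode; Mg²⁺/Mg (E° = -2.37 V) is the anode, so E°cell = +2.89 V.
Balancing electrons gives n = 2 (lcm of 1 and 2).
ΔG° = −nFE° = −(2)(96485)(+2.89) = -557,683 J = -557.7 kJ/mol.

-557.7 kJ/mol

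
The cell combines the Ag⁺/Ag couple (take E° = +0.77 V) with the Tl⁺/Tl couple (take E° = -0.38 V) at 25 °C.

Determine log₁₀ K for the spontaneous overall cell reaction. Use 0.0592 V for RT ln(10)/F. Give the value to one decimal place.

Cathode: Ag⁺/Ag; anode: Tl⁺/Tl. E°cell = +1.15 V, n = 1.
log K = nE°cell / 0.0592 = (1)(+1.15) / 0.0592 = 19.4.

19.4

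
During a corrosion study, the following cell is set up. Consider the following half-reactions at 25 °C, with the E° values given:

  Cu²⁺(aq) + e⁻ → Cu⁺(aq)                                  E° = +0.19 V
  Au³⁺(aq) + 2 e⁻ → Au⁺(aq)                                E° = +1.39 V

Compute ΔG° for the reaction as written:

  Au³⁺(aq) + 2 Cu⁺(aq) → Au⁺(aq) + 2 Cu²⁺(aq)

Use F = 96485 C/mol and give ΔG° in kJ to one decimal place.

As written, Au³⁺/Au⁺ is reduced (cathode) and Cu²⁺/Cu⁺ is oxidised (anode), so E°cell = (+1.39) − (+0.19) = +1.20 V.
Balancing electrons gives n = 2.
ΔG° = −nFE° = −(2)(96485)(+1.20) = -231,564 J = -231.6 kJ.

-231.6 kJ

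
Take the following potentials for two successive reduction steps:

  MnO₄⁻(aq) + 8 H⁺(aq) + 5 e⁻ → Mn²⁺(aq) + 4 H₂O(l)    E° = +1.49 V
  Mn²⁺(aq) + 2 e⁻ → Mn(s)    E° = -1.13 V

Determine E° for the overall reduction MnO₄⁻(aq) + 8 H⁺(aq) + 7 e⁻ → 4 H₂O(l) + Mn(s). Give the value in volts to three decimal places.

+0.741 V

Since ΔG° = −nFE° is additive over sequential reductions, n₃E°₃ = n₁E°₁ + n₂E°₂.
E°₃ = (5×+1.49 + 2×-1.13) / 7 = (+5.190) / 7 = +0.741 V.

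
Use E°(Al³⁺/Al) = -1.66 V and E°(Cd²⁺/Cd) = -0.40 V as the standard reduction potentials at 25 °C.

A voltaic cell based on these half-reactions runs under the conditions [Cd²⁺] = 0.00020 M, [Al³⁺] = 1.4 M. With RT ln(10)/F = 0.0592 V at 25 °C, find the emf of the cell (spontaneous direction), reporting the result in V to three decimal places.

+1.148 V

Cd²⁺/Cd is the cathode (higher E°), Al³⁺/Al the anode: E°cell = -0.40 − (-1.66) = +1.26 V, n = 6.
Overall: 3 Cd²⁺(aq) + 2 Al(s) → 3 Cd(s) + 2 Al³⁺(aq)
Q = [Al³⁺]^2 / ([Cd²⁺]^3); log Q = 11.389.
E = E° − (0.0592/n) log Q = +1.26 − (0.0592/6)(11.389) = +1.148 V.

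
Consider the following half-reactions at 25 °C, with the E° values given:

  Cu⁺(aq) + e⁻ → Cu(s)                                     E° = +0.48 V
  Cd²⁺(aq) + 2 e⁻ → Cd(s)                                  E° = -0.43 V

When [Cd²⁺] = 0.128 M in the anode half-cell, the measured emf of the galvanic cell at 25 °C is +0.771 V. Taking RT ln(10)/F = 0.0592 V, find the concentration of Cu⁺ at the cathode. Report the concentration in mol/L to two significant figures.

Cu⁺/Cu is the cathode, Cd²⁺/Cd the anode: E°cell = +0.91 V, n = 2.
Overall reaction: 2 Cu⁺(aq) + Cd(s) → 2 Cu(s) + Cd²⁺(aq); Q = [Cd²⁺]^1/[Cu⁺]^2.
From E = E° − (0.0592/n) log Q: log Q = (E° − E)·n/0.0592 = (+0.91 − (+0.771))·2/0.0592 = 4.6959.
So 2·log[Cu⁺] = 1·log(0.128) − log Q = -0.8928 − (4.6959) = -5.5887; log[Cu⁺] = -5.5887 / 2 = -2.7944; [Cu⁺] = 10^(-2.7944) ≈ 0.0016 M.

0.0016 M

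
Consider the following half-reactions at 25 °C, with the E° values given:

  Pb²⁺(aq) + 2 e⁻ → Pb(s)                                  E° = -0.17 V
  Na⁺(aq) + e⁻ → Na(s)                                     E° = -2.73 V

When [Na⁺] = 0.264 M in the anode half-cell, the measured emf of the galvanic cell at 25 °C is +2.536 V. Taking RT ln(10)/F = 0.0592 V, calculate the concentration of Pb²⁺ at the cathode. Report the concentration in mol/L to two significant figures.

0.011 M

Pb²⁺/Pb is the cathode, Na⁺/Na the anode: E°cell = +2.56 V, n = 2.
Overall reaction: Pb²⁺(aq) + 2 Na(s) → Pb(s) + 2 Na⁺(aq); Q = [Na⁺]^2/[Pb²⁺]^1.
From E = E° − (0.0592/n) log Q: log Q = (E° − E)·n/0.0592 = (+2.56 − (+2.536))·2/0.0592 = 0.8108.
So 1·log[Pb²⁺] = 2·log(0.264) − log Q = -1.1568 − (0.8108) = -1.9676; [Pb²⁺] = 10^(-1.9676) ≈ 0.011 M.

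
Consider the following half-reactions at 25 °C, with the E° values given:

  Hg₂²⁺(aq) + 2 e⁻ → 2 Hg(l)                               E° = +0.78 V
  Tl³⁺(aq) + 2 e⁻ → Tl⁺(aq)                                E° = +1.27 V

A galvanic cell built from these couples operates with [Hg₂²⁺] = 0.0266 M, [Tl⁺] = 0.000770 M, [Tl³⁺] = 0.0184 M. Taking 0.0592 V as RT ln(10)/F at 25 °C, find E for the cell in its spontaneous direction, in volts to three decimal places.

Tl³⁺/Tl⁺ is the cathode (higher E°), Hg₂²⁺/Hg the anode: E°cell = +1.27 − (+0.78) = +0.49 V, n = 2.
Overall: Tl³⁺(aq) + 2 Hg(l) → Tl⁺(aq) + Hg₂²⁺(aq)
Q = [Tl⁺]·[Hg₂²⁺] / ([Tl³⁺]); log Q = -2.953.
E = E° − (0.0592/n) log Q = +0.49 − (0.0592/2)(-2.953) = +0.577 V.

+0.577 V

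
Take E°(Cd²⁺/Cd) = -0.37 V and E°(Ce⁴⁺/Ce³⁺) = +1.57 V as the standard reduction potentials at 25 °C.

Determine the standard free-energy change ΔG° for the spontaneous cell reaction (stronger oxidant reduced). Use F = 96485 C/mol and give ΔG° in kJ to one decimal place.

-374.4 kJ

Ce⁴⁺/Ce³⁺ (E° = +1.57 V) is the cathode; Cd²⁺/Cd (E° = -0.37 V) is the anode, so E°cell = +1.94 V.
Balancing electrons gives n = 2 (lcm of 1 and 2).
ΔG° = −nFE° = −(2)(96485)(+1.94) = -374,362 J = -374.4 kJ.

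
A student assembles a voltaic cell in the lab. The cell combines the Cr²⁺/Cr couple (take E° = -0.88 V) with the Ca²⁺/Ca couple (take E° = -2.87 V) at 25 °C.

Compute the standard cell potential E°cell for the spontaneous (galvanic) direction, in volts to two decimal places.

+1.99 V

The Cr²⁺/Cr couple has the higher reduction potential, so it is the cathode; Ca²⁺/Ca is oxidised at the anode.
E°cell = E°(cathode) − E°(anode) = (-0.88) − (-2.87) = +1.99 V.
Since E°cell > 0, the reaction is spontaneous under standard conditions.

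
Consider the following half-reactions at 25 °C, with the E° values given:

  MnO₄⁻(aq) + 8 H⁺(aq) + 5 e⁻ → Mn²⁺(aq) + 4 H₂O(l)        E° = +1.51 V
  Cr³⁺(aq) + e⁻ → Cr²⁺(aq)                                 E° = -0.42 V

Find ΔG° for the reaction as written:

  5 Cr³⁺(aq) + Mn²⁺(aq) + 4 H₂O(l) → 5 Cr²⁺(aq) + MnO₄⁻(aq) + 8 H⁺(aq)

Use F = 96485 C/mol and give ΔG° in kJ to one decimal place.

As written, Cr³⁺/Cr²⁺ is reduced (cathode) and MnO₄⁻/Mn²⁺ is oxidised (anode), so E°cell = (-0.42) − (+1.51) = -1.93 V.
Balancing electrons gives n = 5.
ΔG° = −nFE° = −(5)(96485)(-1.93) = 931,080 J = +931.1 kJ.

+931.1 kJ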